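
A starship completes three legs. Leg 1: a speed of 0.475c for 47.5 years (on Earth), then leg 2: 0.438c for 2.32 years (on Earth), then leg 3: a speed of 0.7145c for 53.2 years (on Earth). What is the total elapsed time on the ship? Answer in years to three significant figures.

τ = 81.1 years

Leg 1: γ = 1/√(1 − 0.475²) = 1/√0.7744 = 1.136; τ_1 = 47.5/1.136 = 41.80 years.
Leg 2: γ = 1/√(1 − 0.438²) = 1/√0.8082 = 1.112; τ_2 = 2.32/1.112 = 2.086 years.
Leg 3: γ = 1/√(1 − 0.7145²) = 1/√0.4895 = 1.429; τ_3 = 53.2/1.429 = 37.22 years.
Total: 41.80 + 2.086 + 37.22 years.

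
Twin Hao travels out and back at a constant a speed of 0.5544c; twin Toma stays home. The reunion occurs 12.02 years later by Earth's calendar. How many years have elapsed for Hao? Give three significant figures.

γ = 1/√(1 − 0.5544²) = 1/√0.6926 = 1.202
Hao's clock measures proper time along the trip: τ = Δt/γ = 12.02/1.202 years.

τ = 10.0 years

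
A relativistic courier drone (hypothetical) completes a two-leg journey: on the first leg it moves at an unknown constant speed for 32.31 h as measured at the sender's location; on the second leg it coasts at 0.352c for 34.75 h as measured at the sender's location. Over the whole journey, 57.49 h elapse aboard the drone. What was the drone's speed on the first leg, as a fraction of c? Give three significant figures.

β = 0.635

Leg 1: speed unknown; τ_1 = 32.31/γ_1.
Leg 2: γ = 1/√(1 − 0.352²) = 1/√0.8761 = 1.068; τ_2 = 34.75/1.068 = 32.53 h.
Total proper time: τ_1 + 32.53 = 57.49, so τ_1 = 57.49 − 32.53 = 24.96 h.
γ_1 = 32.31/24.96 = 1.294; β = √(1 − 1/γ²) = √0.4030.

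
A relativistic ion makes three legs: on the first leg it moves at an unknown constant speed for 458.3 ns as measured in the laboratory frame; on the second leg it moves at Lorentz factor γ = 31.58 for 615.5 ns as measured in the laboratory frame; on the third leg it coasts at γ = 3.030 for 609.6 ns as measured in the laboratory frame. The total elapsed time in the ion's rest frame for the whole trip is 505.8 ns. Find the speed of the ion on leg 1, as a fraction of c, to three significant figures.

β = 0.783

Leg 1: speed unknown; τ_1 = 458.3/γ_1.
Leg 2: γ = 31.58; τ_2 = 615.5/31.58 = 19.49 ns.
Leg 3: γ = 3.030; τ_3 = 609.6/3.030 = 201.2 ns.
Total proper time: τ_1 + 19.49 + 201.2 = 505.8, so τ_1 = 505.8 − 220.7 = 285.1 ns.
γ_1 = 458.3/285.1 = 1.607; β = √(1 − 1/γ²) = √0.6130.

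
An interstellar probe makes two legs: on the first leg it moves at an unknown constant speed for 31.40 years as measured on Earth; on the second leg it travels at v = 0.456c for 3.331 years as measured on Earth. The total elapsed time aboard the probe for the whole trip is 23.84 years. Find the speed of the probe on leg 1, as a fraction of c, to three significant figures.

Leg 1: speed unknown; τ_1 = 31.40/γ_1.
Leg 2: γ = 1/√(1 − 0.456²) = 1/√0.7921 = 1.124; τ_2 = 3.331/1.124 = 2.965 years.
Total proper time: τ_1 + 2.965 = 23.84, so τ_1 = 23.84 − 2.965 = 20.88 years.
γ_1 = 31.40/20.88 = 1.504; β = √(1 − 1/γ²) = √0.5580.

β = 0.747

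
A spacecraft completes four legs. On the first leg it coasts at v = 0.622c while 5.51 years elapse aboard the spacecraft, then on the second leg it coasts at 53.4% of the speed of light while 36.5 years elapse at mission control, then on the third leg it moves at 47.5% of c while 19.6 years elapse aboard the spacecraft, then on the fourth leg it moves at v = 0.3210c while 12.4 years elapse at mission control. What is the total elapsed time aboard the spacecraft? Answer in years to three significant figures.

Leg 1: 5.51 years is already measured aboard the spacecraft.
Leg 2: β = 0.534; γ = 1/√(1 − 0.534²) = 1/√0.7148 = 1.183; τ_2 = 36.5/1.183 = 30.86 years.
Leg 3: 19.6 years is already measured aboard the spacecraft.
Leg 4: γ = 1/√(1 − 0.3210²) = 1/√0.8970 = 1.056; τ_4 = 12.4/1.056 = 11.74 years.
Total: 5.510 + 30.86 + 19.60 + 11.74 years.

τ = 67.7 years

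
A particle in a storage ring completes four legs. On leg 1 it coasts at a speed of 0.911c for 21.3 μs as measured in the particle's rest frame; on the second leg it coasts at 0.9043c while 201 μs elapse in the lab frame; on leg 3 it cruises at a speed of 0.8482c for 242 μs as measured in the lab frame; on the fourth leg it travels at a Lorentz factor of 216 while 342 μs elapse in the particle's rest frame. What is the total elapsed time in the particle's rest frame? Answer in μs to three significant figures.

Leg 1: 21.3 μs is already measured in the particle's rest frame.
Leg 2: γ = 1/√(1 − 0.9043²) = 1/√0.1822 = 2.342; τ_2 = 201/2.342 = 85.81 μs.
Leg 3: γ = 1/√(1 − 0.8482²) = 1/√0.2806 = 1.888; τ_3 = 242/1.888 = 128.2 μs.
Leg 4: 342 μs is already measured in the particle's rest frame.
Total: 21.30 + 85.81 + 128.2 + 342.0 μs.

τ = 577 μs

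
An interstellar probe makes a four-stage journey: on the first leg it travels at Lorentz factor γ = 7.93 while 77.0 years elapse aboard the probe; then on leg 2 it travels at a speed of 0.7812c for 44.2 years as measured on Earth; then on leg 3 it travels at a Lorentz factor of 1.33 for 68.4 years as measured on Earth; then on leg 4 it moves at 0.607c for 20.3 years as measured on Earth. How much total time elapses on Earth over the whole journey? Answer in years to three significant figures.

Leg 1: γ = 7.93; Δt_1 = 7.930 × 77.0 = 610.6 years.
Leg 2: 44.2 years is already measured on Earth.
Leg 3: 68.4 years is already measured on Earth.
Leg 4: 20.3 years is already measured on Earth.
Total: 610.6 + 44.20 + 68.40 + 20.30 years.

Δt = 744 years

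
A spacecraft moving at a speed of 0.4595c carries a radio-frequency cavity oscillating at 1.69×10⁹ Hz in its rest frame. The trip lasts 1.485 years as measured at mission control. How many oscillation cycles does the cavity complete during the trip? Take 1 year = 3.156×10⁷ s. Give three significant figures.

N = 7.03×10¹⁶

γ = 1/√(1 − 0.4595²) = 1/√0.7889 = 1.126
The oscillator's own cycle count is N = f × τ where τ is the proper time aboard the spacecraft. τ = Δt/γ = 1.485/1.126 = 1.319 years = 4.163×10⁷ s.
N = 1.69×10⁹ × 4.163×10⁷ = 7.035×10¹⁶.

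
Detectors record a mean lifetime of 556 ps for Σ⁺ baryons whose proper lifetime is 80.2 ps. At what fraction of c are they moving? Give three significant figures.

β = 0.990

γ = Δt/τ₀ = 556/80.2 = 6.933
β = √(1 − 1/γ²) = √(1 − 0.02081) = √0.9792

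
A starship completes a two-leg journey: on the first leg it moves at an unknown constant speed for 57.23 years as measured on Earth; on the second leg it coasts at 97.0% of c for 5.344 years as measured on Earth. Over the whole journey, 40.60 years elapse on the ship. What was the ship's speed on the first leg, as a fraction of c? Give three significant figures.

Leg 1: speed unknown; τ_1 = 57.23/γ_1.
Leg 2: β = 0.970; γ = 1/√(1 − 0.970²) = 1/√0.05910 = 4.113; τ_2 = 5.344/4.113 = 1.299 years.
Total proper time: τ_1 + 1.299 = 40.60, so τ_1 = 40.60 − 1.299 = 39.30 years.
γ_1 = 57.23/39.30 = 1.456; β = √(1 − 1/γ²) = √0.5284.

β = 0.727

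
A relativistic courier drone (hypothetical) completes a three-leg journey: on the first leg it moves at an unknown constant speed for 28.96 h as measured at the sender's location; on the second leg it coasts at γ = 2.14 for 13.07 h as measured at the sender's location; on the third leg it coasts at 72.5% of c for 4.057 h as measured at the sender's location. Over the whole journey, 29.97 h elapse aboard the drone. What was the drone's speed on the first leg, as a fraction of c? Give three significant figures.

β = 0.686

Leg 1: speed unknown; τ_1 = 28.96/γ_1.
Leg 2: γ = 2.14; τ_2 = 13.07/2.140 = 6.107 h.
Leg 3: β = 0.725; γ = 1/√(1 − 0.725²) = 1/√0.4744 = 1.452; τ_3 = 4.057/1.452 = 2.794 h.
Total proper time: τ_1 + 6.107 + 2.794 = 29.97, so τ_1 = 29.97 − 8.902 = 21.07 h.
γ_1 = 28.96/21.07 = 1.375; β = √(1 − 1/γ²) = √0.4708.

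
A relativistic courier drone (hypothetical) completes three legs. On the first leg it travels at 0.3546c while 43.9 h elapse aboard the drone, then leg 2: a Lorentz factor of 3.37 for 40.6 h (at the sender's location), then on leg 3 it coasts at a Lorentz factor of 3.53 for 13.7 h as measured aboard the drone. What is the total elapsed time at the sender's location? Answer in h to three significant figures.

Leg 1: γ = 1/√(1 − 0.3546²) = 1/√0.8743 = 1.069; Δt_1 = 1.069 × 43.9 = 46.95 h.
Leg 2: 40.6 h is already measured at the sender's location.
Leg 3: γ = 3.53; Δt_3 = 3.530 × 13.7 = 48.36 h.
Total: 46.95 + 40.60 + 48.36 h.

Δt = 136 h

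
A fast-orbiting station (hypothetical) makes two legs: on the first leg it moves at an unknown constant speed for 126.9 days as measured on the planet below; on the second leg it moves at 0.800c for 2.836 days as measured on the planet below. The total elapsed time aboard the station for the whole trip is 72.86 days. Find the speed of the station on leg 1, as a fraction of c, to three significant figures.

Leg 1: speed unknown; τ_1 = 126.9/γ_1.
Leg 2: γ = 1/√(1 − 0.800²) = 5/3 ≈ 1.667; τ_2 = 2.836/1.667 = 1.702 days.
Total proper time: τ_1 + 1.702 = 72.86, so τ_1 = 72.86 − 1.702 = 71.16 days.
γ_1 = 126.9/71.16 = 1.783; β = √(1 − 1/γ²) = √0.6856.

β = 0.828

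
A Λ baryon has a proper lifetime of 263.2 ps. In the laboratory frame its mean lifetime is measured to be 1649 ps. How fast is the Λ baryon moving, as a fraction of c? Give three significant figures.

γ = Δt/τ₀ = 1649/263.2 = 6.265
β = √(1 − 1/γ²) = √(1 − 0.02548) = √0.9745

v = 0.987c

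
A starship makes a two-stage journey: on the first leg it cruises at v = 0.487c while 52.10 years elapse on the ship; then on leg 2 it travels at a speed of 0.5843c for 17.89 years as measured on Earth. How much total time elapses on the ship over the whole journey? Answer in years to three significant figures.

τ = 66.6 years

Leg 1: 52.10 years is already measured on the ship.
Leg 2: γ = 1/√(1 − 0.5843²) = 1/√0.6586 = 1.232; τ_2 = 17.89/1.232 = 14.52 years.
Total: 52.10 + 14.52 years.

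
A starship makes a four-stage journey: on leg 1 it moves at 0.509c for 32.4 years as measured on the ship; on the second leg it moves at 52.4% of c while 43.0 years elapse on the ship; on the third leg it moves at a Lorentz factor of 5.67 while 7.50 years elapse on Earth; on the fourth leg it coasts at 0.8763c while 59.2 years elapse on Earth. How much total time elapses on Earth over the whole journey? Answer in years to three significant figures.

Δt = 155 years

Leg 1: γ = 1/√(1 − 0.509²) = 1/√0.7409 = 1.162; Δt_1 = 1.162 × 32.4 = 37.64 years.
Leg 2: β = 0.524; γ = 1/√(1 − 0.524²) = 1/√0.7254 = 1.174; Δt_2 = 1.174 × 43.0 = 50.49 years.
Leg 3: 7.50 years is already measured on Earth.
Leg 4: 59.2 years is already measured on Earth.
Total: 37.64 + 50.49 + 7.500 + 59.20 years.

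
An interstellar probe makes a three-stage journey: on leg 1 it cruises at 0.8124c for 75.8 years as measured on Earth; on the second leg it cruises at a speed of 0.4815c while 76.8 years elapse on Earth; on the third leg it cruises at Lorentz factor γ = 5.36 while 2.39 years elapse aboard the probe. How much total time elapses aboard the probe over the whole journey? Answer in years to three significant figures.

Leg 1: γ = 1/√(1 − 0.8124²) = 1/√0.3400 = 1.715; τ_1 = 75.8/1.715 = 44.20 years.
Leg 2: γ = 1/√(1 − 0.4815²) = 1/√0.7682 = 1.141; τ_2 = 76.8/1.141 = 67.31 years.
Leg 3: 2.39 years is already measured aboard the probe.
Total: 44.20 + 67.31 + 2.390 years.

τ = 114 years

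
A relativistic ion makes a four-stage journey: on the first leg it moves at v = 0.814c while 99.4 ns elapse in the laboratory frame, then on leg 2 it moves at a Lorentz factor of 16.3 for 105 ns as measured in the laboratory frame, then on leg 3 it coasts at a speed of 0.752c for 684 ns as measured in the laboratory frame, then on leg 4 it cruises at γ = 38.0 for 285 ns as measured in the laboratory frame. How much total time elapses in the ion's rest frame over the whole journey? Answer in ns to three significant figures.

τ = 523 ns

Leg 1: γ = 1/√(1 − 0.814²) = 1/√0.3374 = 1.722; τ_1 = 99.4/1.722 = 57.74 ns.
Leg 2: γ = 16.3; τ_2 = 105/16.30 = 6.442 ns.
Leg 3: γ = 1/√(1 − 0.752²) = 1/√0.4345 = 1.517; τ_3 = 684/1.517 = 450.9 ns.
Leg 4: γ = 38.0; τ_4 = 285/38.00 = 7.500 ns.
Total: 57.74 + 6.442 + 450.9 + 7.500 ns.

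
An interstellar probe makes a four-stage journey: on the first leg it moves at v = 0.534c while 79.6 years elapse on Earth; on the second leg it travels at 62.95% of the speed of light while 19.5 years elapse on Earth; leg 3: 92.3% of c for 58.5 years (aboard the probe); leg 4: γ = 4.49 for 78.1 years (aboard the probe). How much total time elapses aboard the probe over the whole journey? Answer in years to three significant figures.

Leg 1: γ = 1/√(1 − 0.534²) = 1/√0.7148 = 1.183; τ_1 = 79.6/1.183 = 67.30 years.
Leg 2: β = 0.6295; γ = 1/√(1 − 0.6295²) = 1/√0.6037 = 1.287; τ_2 = 19.5/1.287 = 15.15 years.
Leg 3: 58.5 years is already measured aboard the probe.
Leg 4: 78.1 years is already measured aboard the probe.
Total: 67.30 + 15.15 + 58.50 + 78.10 years.

τ = 219 years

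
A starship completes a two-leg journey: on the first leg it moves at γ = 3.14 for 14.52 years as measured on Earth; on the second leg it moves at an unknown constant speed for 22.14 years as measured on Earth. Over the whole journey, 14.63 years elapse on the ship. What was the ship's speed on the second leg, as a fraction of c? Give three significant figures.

β = 0.892

Leg 1: γ = 3.14; τ_1 = 14.52/3.140 = 4.624 years.
Leg 2: speed unknown; τ_2 = 22.14/γ_2.
Total proper time: 4.624 + τ_2 = 14.63, so τ_2 = 14.63 − 4.624 = 10.01 years.
γ_2 = 22.14/10.01 = 2.213; β = √(1 − 1/γ²) = √0.7958.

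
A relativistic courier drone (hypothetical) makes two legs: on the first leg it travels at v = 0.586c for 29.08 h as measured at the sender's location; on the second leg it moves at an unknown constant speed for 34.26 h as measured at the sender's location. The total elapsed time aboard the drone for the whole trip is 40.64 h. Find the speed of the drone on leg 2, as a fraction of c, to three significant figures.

β = 0.867

Leg 1: γ = 1/√(1 − 0.586²) = 1/√0.6566 = 1.234; τ_1 = 29.08/1.234 = 23.56 h.
Leg 2: speed unknown; τ_2 = 34.26/γ_2.
Total proper time: 23.56 + τ_2 = 40.64, so τ_2 = 40.64 − 23.56 = 17.08 h.
γ_2 = 34.26/17.08 = 2.006; β = √(1 − 1/γ²) = √0.7516.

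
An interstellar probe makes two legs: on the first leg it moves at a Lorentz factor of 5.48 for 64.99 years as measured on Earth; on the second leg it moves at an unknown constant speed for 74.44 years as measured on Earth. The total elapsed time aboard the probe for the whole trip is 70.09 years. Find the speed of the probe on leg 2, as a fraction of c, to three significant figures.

Leg 1: γ = 5.48; τ_1 = 64.99/5.480 = 11.86 years.
Leg 2: speed unknown; τ_2 = 74.44/γ_2.
Total proper time: 11.86 + τ_2 = 70.09, so τ_2 = 70.09 − 11.86 = 58.23 years.
γ_2 = 74.44/58.23 = 1.278; β = √(1 − 1/γ²) = √0.3881.

β = 0.623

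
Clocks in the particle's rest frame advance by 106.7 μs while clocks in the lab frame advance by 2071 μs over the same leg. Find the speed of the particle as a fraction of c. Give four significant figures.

The proper time is measured in the particle's rest frame (both events occur at the particle's location); Δt is measured in the lab frame. γ = Δt/τ = 2071/106.7 = 19.41.
β = √(1 − 1/γ²) = √(1 − 0.002654) = √0.9973

β = 0.9987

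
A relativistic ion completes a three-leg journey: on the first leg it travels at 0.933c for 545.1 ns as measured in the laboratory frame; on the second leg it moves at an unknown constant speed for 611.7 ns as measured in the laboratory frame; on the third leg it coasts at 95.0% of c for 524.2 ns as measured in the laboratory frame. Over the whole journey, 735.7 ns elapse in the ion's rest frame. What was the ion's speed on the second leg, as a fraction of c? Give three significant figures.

Leg 1: γ = 1/√(1 − 0.933²) = 1/√0.1295 = 2.779; τ_1 = 545.1/2.779 = 196.2 ns.
Leg 2: speed unknown; τ_2 = 611.7/γ_2.
Leg 3: β = 0.950; γ = 1/√(1 − 0.950²) = 1/√0.09750 = 3.203; τ_3 = 524.2/3.203 = 163.7 ns.
Total proper time: 196.2 + τ_2 + 163.7 = 735.7, so τ_2 = 735.7 − 359.9 = 375.8 ns.
γ_2 = 611.7/375.8 = 1.628; β = √(1 − 1/γ²) = √0.6225.

β = 0.789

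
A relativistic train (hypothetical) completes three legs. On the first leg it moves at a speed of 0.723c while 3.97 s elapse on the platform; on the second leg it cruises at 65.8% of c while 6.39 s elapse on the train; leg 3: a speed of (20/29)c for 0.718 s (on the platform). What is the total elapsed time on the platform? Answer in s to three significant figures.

Leg 1: 3.97 s is already measured on the platform.
Leg 2: β = 0.658; γ = 1/√(1 − 0.658²) = 1/√0.5670 = 1.328; Δt_2 = 1.328 × 6.39 = 8.486 s.
Leg 3: 0.718 s is already measured on the platform.
Total: 3.970 + 8.486 + 0.7180 s.

Δt = 13.2 s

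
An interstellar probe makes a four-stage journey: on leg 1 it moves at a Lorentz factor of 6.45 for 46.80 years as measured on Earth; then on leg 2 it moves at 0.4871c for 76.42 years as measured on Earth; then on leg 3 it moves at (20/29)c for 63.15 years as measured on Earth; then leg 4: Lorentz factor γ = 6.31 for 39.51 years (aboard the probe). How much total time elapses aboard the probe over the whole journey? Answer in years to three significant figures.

τ = 159 years

Leg 1: γ = 6.45; τ_1 = 46.80/6.450 = 7.256 years.
Leg 2: γ = 1/√(1 − 0.4871²) = 1/√0.7627 = 1.145; τ_2 = 76.42/1.145 = 66.74 years.
Leg 3: γ = 1/√(1 − (20/29)²) = 29/21 ≈ 1.381; τ_3 = 63.15/1.381 = 45.73 years.
Leg 4: 39.51 years is already measured aboard the probe.
Total: 7.256 + 66.74 + 45.73 + 39.51 years.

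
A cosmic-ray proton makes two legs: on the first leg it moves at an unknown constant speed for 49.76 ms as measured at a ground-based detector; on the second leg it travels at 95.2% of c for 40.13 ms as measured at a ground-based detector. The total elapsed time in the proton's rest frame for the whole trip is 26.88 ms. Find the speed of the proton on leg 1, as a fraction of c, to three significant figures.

β = 0.956

Leg 1: speed unknown; τ_1 = 49.76/γ_1.
Leg 2: β = 0.952; γ = 1/√(1 − 0.952²) = 1/√0.09370 = 3.267; τ_2 = 40.13/3.267 = 12.28 ms.
Total proper time: τ_1 + 12.28 = 26.88, so τ_1 = 26.88 − 12.28 = 14.60 ms.
γ_1 = 49.76/14.60 = 3.409; β = √(1 − 1/γ²) = √0.9140.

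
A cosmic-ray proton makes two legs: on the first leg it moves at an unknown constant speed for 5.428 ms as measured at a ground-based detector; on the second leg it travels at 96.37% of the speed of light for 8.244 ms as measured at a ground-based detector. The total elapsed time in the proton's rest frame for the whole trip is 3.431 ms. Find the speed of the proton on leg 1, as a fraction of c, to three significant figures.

β = 0.974

Leg 1: speed unknown; τ_1 = 5.428/γ_1.
Leg 2: β = 0.9637; γ = 1/√(1 − 0.9637²) = 1/√0.07128 = 3.745; τ_2 = 8.244/3.745 = 2.201 ms.
Total proper time: τ_1 + 2.201 = 3.431, so τ_1 = 3.431 − 2.201 = 1.230 ms.
γ_1 = 5.428/1.230 = 4.413; β = √(1 − 1/γ²) = √0.9487.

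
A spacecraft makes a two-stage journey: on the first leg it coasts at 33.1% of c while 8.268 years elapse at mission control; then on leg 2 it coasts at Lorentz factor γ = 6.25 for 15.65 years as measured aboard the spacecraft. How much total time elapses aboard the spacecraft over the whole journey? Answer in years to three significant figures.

τ = 23.5 years

Leg 1: β = 0.331; γ = 1/√(1 − 0.331²) = 1/√0.8904 = 1.060; τ_1 = 8.268/1.060 = 7.802 years.
Leg 2: 15.65 years is already measured aboard the spacecraft.
Total: 7.802 + 15.65 years.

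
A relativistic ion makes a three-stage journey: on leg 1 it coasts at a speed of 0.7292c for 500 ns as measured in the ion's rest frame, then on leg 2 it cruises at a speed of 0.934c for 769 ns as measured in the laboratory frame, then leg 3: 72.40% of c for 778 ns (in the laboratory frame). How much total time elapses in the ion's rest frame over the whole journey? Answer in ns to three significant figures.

τ = 1310 ns

Leg 1: 500 ns is already measured in the ion's rest frame.
Leg 2: γ = 1/√(1 − 0.934²) = 1/√0.1276 = 2.799; τ_2 = 769/2.799 = 274.7 ns.
Leg 3: β = 0.7240; γ = 1/√(1 − 0.7240²) = 1/√0.4758 = 1.450; τ_3 = 778/1.450 = 536.7 ns.
Total: 500.0 + 274.7 + 536.7 ns.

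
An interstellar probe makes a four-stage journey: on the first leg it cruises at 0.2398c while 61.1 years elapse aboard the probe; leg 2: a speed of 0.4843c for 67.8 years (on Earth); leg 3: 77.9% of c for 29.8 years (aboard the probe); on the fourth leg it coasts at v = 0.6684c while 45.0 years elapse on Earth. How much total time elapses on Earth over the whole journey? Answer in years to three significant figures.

Δt = 223 years

Leg 1: γ = 1/√(1 − 0.2398²) = 1/√0.9425 = 1.030; Δt_1 = 1.030 × 61.1 = 62.94 years.
Leg 2: 67.8 years is already measured on Earth.
Leg 3: β = 0.779; γ = 1/√(1 − 0.779²) = 1/√0.3932 = 1.595; Δt_3 = 1.595 × 29.8 = 47.53 years.
Leg 4: 45.0 years is already measured on Earth.
Total: 62.94 + 67.80 + 47.53 + 45.00 years.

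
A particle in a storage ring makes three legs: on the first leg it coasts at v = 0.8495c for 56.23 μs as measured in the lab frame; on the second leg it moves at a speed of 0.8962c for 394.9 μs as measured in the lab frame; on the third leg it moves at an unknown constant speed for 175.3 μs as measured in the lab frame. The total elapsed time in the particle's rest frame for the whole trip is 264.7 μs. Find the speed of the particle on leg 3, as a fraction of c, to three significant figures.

Leg 1: γ = 1/√(1 − 0.8495²) = 1/√0.2783 = 1.895; τ_1 = 56.23/1.895 = 29.67 μs.
Leg 2: γ = 1/√(1 − 0.8962²) = 1/√0.1968 = 2.254; τ_2 = 394.9/2.254 = 175.2 μs.
Leg 3: speed unknown; τ_3 = 175.3/γ_3.
Total proper time: 29.67 + 175.2 + τ_3 = 264.7, so τ_3 = 264.7 − 204.9 = 59.84 μs.
γ_3 = 175.3/59.84 = 2.930; β = √(1 − 1/γ²) = √0.8835.

β = 0.940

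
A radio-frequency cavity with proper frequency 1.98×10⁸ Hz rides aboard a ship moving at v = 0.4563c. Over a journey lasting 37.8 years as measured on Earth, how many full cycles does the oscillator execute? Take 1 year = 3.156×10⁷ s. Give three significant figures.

γ = 1/√(1 − 0.4563²) = 1/√0.7918 = 1.124
The oscillator's own cycle count is N = f × τ where τ is the proper time on the ship. τ = Δt/γ = 37.8/1.124 = 33.64 years = 1.062×10⁹ s.
N = 1.98×10⁸ × 1.062×10⁹ = 2.102×10¹⁷.

N = 2.10×10¹⁷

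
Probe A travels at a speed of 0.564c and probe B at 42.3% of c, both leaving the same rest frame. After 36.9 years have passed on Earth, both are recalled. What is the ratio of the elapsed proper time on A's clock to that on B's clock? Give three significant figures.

τ_A/τ_B = 0.911

A: γ = 1/√(1 − 0.564²) = 1/√0.6819 = 1.211. B: β = 0.423; γ = 1/√(1 − 0.423²) = 1/√0.8211 = 1.104.
τ_A/τ_B = γ_B/γ_A = 1.104/1.211 = 0.9113, so τ_A/τ_B = 0.9113.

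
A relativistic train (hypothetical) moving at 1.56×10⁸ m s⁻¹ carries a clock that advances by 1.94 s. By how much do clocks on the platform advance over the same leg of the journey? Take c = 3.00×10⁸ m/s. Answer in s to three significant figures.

β = 1.56×10⁸/3.00×10⁸ = 0.5200; γ = 1/√(1 − 0.5200²) = 1.171
The interval measured on the train is the proper time (both events occur at the same place in that frame); the lab-frame interval is Δt = γτ = 1.171 × 1.94 s.

Δt = 2.27 s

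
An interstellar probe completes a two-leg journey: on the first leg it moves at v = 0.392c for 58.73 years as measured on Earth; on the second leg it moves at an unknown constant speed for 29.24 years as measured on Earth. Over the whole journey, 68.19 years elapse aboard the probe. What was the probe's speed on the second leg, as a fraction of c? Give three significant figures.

β = 0.875

Leg 1: γ = 1/√(1 − 0.392²) = 1/√0.8463 = 1.087; τ_1 = 58.73/1.087 = 54.03 years.
Leg 2: speed unknown; τ_2 = 29.24/γ_2.
Total proper time: 54.03 + τ_2 = 68.19, so τ_2 = 68.19 − 54.03 = 14.16 years.
γ_2 = 29.24/14.16 = 2.065; β = √(1 − 1/γ²) = √0.7655.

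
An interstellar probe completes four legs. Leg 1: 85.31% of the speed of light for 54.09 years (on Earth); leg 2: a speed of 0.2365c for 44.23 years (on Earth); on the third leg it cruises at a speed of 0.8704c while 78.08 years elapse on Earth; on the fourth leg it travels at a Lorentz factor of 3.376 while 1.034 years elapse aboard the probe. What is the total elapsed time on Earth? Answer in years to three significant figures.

Δt = 180 years

Leg 1: 54.09 years is already measured on Earth.
Leg 2: 44.23 years is already measured on Earth.
Leg 3: 78.08 years is already measured on Earth.
Leg 4: γ = 3.376; Δt_4 = 3.376 × 1.034 = 3.491 years.
Total: 54.09 + 44.23 + 78.08 + 3.491 years.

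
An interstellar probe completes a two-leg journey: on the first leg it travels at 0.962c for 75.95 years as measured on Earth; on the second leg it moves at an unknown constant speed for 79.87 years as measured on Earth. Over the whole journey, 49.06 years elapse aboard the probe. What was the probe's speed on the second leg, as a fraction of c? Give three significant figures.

β = 0.935

Leg 1: γ = 1/√(1 − 0.962²) = 1/√0.07456 = 3.662; τ_1 = 75.95/3.662 = 20.74 years.
Leg 2: speed unknown; τ_2 = 79.87/γ_2.
Total proper time: 20.74 + τ_2 = 49.06, so τ_2 = 49.06 − 20.74 = 28.32 years.
γ_2 = 79.87/28.32 = 2.820; β = √(1 − 1/γ²) = √0.8743.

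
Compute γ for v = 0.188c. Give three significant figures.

γ = 1/√(1 − 0.188²) = 1/√0.9647 = 1.018

γ = 1.02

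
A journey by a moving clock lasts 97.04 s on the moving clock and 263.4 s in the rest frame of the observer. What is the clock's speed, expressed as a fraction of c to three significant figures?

The proper time is measured on the moving clock (both events occur at the clock's location); Δt is measured in the rest frame of the observer. γ = Δt/τ = 263.4/97.04 = 2.714.
β = √(1 − 1/γ²) = √(1 − 0.1357) = √0.8643

v = 0.930c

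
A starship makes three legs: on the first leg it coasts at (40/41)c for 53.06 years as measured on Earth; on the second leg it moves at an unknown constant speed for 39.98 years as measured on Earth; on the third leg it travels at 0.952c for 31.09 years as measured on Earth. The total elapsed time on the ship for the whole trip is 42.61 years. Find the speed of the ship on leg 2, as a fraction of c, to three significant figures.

Leg 1: γ = 1/√(1 − (40/41)²) = 41/9 ≈ 4.556; τ_1 = 53.06/4.556 = 11.65 years.
Leg 2: speed unknown; τ_2 = 39.98/γ_2.
Leg 3: γ = 1/√(1 − 0.952²) = 1/√0.09370 = 3.267; τ_3 = 31.09/3.267 = 9.517 years.
Total proper time: 11.65 + τ_2 + 9.517 = 42.61, so τ_2 = 42.61 − 21.16 = 21.45 years.
γ_2 = 39.98/21.45 = 1.864; β = √(1 − 1/γ²) = √0.7123.

β = 0.844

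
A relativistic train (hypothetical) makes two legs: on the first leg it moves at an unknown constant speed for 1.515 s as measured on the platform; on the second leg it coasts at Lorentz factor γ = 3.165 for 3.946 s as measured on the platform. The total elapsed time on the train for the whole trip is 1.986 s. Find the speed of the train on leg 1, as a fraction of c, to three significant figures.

Leg 1: speed unknown; τ_1 = 1.515/γ_1.
Leg 2: γ = 3.165; τ_2 = 3.946/3.165 = 1.247 s.
Total proper time: τ_1 + 1.247 = 1.986, so τ_1 = 1.986 − 1.247 = 0.7392 s.
γ_1 = 1.515/0.7392 = 2.049; β = √(1 − 1/γ²) = √0.7619.

β = 0.873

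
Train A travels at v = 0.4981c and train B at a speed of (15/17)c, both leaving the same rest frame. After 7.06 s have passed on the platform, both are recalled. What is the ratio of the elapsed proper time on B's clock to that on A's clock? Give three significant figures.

τ_B/τ_A = 0.543

A: γ = 1/√(1 − 0.4981²) = 1/√0.7519 = 1.153. B: γ = 1/√(1 − (15/17)²) = 17/8 = 2.125.
τ_A/τ_B = γ_B/γ_A = 2.125/1.153 = 1.843, so τ_B/τ_A = 0.5427.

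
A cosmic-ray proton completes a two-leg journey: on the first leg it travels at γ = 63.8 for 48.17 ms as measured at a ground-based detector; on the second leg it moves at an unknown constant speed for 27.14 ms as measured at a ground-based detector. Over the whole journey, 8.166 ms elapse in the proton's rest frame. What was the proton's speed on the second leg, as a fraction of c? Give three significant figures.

β = 0.962

Leg 1: γ = 63.8; τ_1 = 48.17/63.80 = 0.7550 ms.
Leg 2: speed unknown; τ_2 = 27.14/γ_2.
Total proper time: 0.7550 + τ_2 = 8.166, so τ_2 = 8.166 − 0.7550 = 7.411 ms.
γ_2 = 27.14/7.411 = 3.662; β = √(1 − 1/γ²) = √0.9254.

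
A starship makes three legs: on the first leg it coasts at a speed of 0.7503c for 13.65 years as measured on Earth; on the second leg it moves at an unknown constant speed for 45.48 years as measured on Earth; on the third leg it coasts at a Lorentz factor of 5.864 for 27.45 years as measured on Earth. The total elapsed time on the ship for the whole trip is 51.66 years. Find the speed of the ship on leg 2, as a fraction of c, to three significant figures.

Leg 1: γ = 1/√(1 − 0.7503²) = 1/√0.4370 = 1.513; τ_1 = 13.65/1.513 = 9.024 years.
Leg 2: speed unknown; τ_2 = 45.48/γ_2.
Leg 3: γ = 5.864; τ_3 = 27.45/5.864 = 4.681 years.
Total proper time: 9.024 + τ_2 + 4.681 = 51.66, so τ_2 = 51.66 − 13.71 = 37.95 years.
γ_2 = 45.48/37.95 = 1.198; β = √(1 − 1/γ²) = √0.3035.

β = 0.551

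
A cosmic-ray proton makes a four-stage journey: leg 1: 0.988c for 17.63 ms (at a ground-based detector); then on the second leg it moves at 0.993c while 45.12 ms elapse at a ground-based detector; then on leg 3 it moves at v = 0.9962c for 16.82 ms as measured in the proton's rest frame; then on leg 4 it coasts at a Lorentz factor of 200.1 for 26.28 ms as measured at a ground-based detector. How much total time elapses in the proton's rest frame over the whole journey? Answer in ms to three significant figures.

τ = 25.0 ms

Leg 1: γ = 1/√(1 − 0.988²) = 1/√0.02386 = 6.474; τ_1 = 17.63/6.474 = 2.723 ms.
Leg 2: γ = 1/√(1 − 0.993²) = 1/√0.01395 = 8.466; τ_2 = 45.12/8.466 = 5.329 ms.
Leg 3: 16.82 ms is already measured in the proton's rest frame.
Leg 4: γ = 200.1; τ_4 = 26.28/200.1 = 0.1313 ms.
Total: 2.723 + 5.329 + 16.82 + 0.1313 ms.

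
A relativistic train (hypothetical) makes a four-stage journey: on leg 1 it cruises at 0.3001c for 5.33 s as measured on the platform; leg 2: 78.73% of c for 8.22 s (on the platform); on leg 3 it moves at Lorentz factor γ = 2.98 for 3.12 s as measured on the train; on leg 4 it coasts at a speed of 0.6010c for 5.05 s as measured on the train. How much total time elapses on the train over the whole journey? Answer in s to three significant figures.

Leg 1: γ = 1/√(1 − 0.3001²) = 1/√0.9099 = 1.048; τ_1 = 5.33/1.048 = 5.084 s.
Leg 2: β = 0.7873; γ = 1/√(1 − 0.7873²) = 1/√0.3802 = 1.622; τ_2 = 8.22/1.622 = 5.068 s.
Leg 3: 3.12 s is already measured on the train.
Leg 4: 5.05 s is already measured on the train.
Total: 5.084 + 5.068 + 3.120 + 5.050 s.

τ = 18.3 s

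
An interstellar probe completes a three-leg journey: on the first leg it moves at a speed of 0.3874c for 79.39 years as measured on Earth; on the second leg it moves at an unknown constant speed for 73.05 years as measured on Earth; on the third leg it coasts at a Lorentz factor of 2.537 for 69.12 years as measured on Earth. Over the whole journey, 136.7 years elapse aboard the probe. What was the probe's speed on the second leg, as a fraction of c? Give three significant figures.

Leg 1: γ = 1/√(1 − 0.3874²) = 1/√0.8499 = 1.085; τ_1 = 79.39/1.085 = 73.19 years.
Leg 2: speed unknown; τ_2 = 73.05/γ_2.
Leg 3: γ = 2.537; τ_3 = 69.12/2.537 = 27.24 years.
Total proper time: 73.19 + τ_2 + 27.24 = 136.7, so τ_2 = 136.7 − 100.4 = 36.26 years.
γ_2 = 73.05/36.26 = 2.014; β = √(1 − 1/γ²) = √0.7536.

β = 0.868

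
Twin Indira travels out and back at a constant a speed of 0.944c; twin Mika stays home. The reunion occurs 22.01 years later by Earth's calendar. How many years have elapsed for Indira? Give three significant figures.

γ = 1/√(1 − 0.944²) = 1/√0.1089 = 3.031
Indira's clock measures proper time along the trip: τ = Δt/γ = 22.01/3.031 years.

τ = 7.26 years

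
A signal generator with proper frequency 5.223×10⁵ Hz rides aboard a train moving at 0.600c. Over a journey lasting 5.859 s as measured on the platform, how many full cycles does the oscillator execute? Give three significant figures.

γ = 1/√(1 − 0.600²) = 5/4 = 1.250
The oscillator's own cycle count is N = f × τ where τ is the proper time on the train. τ = Δt/γ = 5.859/1.250 = 4.687 s = 4.687×10⁰ s.
N = 5.223×10⁵ × 4.687×10⁰ = 2.448×10⁶.

N = 2.45×10⁶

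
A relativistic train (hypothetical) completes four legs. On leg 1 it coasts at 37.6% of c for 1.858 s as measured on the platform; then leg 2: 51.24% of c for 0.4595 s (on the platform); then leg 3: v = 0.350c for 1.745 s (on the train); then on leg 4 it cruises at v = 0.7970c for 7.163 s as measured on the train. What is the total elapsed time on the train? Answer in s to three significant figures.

Leg 1: β = 0.376; γ = 1/√(1 − 0.376²) = 1/√0.8586 = 1.079; τ_1 = 1.858/1.079 = 1.722 s.
Leg 2: β = 0.5124; γ = 1/√(1 − 0.5124²) = 1/√0.7374 = 1.164; τ_2 = 0.4595/1.164 = 0.3946 s.
Leg 3: 1.745 s is already measured on the train.
Leg 4: 7.163 s is already measured on the train.
Total: 1.722 + 0.3946 + 1.745 + 7.163 s.

τ = 11.0 s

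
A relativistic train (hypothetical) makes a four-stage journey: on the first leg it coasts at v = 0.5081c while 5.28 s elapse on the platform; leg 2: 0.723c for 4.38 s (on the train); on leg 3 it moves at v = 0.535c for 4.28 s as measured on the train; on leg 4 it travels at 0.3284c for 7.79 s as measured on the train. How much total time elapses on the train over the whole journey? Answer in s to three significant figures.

Leg 1: γ = 1/√(1 − 0.5081²) = 1/√0.7418 = 1.161; τ_1 = 5.28/1.161 = 4.548 s.
Leg 2: 4.38 s is already measured on the train.
Leg 3: 4.28 s is already measured on the train.
Leg 4: 7.79 s is already measured on the train.
Total: 4.548 + 4.380 + 4.280 + 7.790 s.

τ = 21.0 s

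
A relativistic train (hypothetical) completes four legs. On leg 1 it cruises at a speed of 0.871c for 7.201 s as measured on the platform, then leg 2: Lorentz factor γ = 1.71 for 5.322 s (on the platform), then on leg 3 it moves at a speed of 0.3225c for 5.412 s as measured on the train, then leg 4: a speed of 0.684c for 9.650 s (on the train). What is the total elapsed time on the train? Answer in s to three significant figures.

Leg 1: γ = 1/√(1 − 0.871²) = 1/√0.2414 = 2.035; τ_1 = 7.201/2.035 = 3.538 s.
Leg 2: γ = 1.71; τ_2 = 5.322/1.710 = 3.112 s.
Leg 3: 5.412 s is already measured on the train.
Leg 4: 9.650 s is already measured on the train.
Total: 3.538 + 3.112 + 5.412 + 9.650 s.

τ = 21.7 s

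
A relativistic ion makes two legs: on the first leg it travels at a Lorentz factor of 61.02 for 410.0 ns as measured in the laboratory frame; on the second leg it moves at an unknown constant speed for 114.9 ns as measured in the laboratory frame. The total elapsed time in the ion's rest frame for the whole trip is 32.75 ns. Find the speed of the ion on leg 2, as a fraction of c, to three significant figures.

Leg 1: γ = 61.02; τ_1 = 410.0/61.02 = 6.719 ns.
Leg 2: speed unknown; τ_2 = 114.9/γ_2.
Total proper time: 6.719 + τ_2 = 32.75, so τ_2 = 32.75 − 6.719 = 26.03 ns.
γ_2 = 114.9/26.03 = 4.414; β = √(1 − 1/γ²) = √0.9487.

β = 0.974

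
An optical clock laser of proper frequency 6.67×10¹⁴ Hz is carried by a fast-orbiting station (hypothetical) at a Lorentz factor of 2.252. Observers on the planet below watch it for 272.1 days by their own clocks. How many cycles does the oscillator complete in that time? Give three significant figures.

N = 6.96×10²¹

γ = 2.252
During 272.1 days of lab time, the oscillator's proper time advances by τ = Δt/γ = 272.1/2.252 = 120.8 days = 1.044×10⁷ s.
N = f × τ = 6.67×10¹⁴ × 1.044×10⁷ = 6.963×10²¹.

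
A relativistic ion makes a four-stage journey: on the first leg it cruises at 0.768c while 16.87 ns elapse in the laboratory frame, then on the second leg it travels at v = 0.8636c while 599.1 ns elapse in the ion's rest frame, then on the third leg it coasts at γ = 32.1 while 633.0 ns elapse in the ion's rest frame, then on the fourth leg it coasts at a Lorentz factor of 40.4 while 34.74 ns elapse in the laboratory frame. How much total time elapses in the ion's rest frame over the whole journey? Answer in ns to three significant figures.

Leg 1: γ = 1/√(1 − 0.768²) = 1/√0.4102 = 1.561; τ_1 = 16.87/1.561 = 10.80 ns.
Leg 2: 599.1 ns is already measured in the ion's rest frame.
Leg 3: 633.0 ns is already measured in the ion's rest frame.
Leg 4: γ = 40.4; τ_4 = 34.74/40.40 = 0.8599 ns.
Total: 10.80 + 599.1 + 633.0 + 0.8599 ns.

τ = 1240 ns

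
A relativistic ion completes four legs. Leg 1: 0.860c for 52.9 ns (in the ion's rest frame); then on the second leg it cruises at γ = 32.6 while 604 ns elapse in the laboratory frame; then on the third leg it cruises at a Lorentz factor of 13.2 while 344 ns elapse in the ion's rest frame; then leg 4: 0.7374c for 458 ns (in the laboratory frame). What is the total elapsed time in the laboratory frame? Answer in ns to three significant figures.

Leg 1: γ = 1/√(1 − 0.860²) = 1/√0.2604 = 1.960; Δt_1 = 1.960 × 52.9 = 103.7 ns.
Leg 2: 604 ns is already measured in the laboratory frame.
Leg 3: γ = 13.2; Δt_3 = 13.20 × 344 = 4541 ns.
Leg 4: 458 ns is already measured in the laboratory frame.
Total: 103.7 + 604.0 + 4541 + 458.0 ns.

Δt = 5710 ns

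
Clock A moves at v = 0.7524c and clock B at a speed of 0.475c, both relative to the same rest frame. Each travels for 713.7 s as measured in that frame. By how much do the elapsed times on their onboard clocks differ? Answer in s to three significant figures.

|τ_A − τ_B| = 158 s

A: γ = 1/√(1 − 0.7524²) = 1/√0.4339 = 1.518; τ_A = 713.7/1.518 = 470.1 s.
B: γ = 1/√(1 − 0.475²) = 1/√0.7744 = 1.136; τ_B = 713.7/1.136 = 628.0 s.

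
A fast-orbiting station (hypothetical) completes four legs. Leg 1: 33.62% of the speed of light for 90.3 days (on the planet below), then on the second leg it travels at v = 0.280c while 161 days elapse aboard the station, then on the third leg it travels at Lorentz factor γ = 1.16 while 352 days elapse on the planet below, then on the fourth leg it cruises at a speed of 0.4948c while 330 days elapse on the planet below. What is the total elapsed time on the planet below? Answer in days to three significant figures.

Leg 1: 90.3 days is already measured on the planet below.
Leg 2: γ = 1/√(1 − 0.280²) = 1/√0.9216 = 1.042; Δt_2 = 1.042 × 161 = 167.7 days.
Leg 3: 352 days is already measured on the planet below.
Leg 4: 330 days is already measured on the planet below.
Total: 90.30 + 167.7 + 352.0 + 330.0 days.

Δt = 940 days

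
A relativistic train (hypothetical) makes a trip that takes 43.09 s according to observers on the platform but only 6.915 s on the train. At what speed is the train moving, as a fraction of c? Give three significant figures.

The proper time is measured on the train (both events occur at the train's location); Δt is measured on the platform. γ = Δt/τ = 43.09/6.915 = 6.231.
β = √(1 − 1/γ²) = √(1 − 0.02575) = √0.9742

v = 0.987c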